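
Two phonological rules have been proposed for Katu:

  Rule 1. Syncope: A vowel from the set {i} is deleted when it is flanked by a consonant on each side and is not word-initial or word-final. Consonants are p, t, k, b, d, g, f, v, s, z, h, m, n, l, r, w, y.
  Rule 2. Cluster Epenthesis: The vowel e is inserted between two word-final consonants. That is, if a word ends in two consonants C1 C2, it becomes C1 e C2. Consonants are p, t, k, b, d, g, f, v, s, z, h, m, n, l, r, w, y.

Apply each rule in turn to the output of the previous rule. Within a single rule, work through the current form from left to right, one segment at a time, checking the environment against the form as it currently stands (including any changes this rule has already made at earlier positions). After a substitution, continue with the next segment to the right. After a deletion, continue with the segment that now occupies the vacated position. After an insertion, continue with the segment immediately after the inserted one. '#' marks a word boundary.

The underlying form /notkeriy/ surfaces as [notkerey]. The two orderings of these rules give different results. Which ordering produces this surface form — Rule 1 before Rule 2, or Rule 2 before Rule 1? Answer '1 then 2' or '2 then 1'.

1 then 2

Order 1 then 2:
  1 Syncope: [notkeriy] → [notkery]
  2 Cluster Epenthesis: [notkery] → [notkerey]
  result: [notkerey]
Order 2 then 1:
  2 Cluster Epenthesis: no change — [notkeriy]
  1 Syncope: [notkeriy] → [notkery]
  result: [notkery]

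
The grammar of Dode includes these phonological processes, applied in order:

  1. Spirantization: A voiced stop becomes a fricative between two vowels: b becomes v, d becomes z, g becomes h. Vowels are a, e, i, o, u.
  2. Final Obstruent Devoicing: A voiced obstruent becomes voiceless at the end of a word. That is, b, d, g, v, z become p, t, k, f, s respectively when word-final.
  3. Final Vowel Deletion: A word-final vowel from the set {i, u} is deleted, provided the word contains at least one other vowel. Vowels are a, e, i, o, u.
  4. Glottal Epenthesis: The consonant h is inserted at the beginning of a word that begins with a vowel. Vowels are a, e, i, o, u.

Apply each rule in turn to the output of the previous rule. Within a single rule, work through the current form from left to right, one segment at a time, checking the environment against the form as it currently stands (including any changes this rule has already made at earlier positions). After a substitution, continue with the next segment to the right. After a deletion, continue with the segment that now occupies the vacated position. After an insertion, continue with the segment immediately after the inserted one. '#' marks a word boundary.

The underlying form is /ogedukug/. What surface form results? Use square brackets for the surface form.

[hohezukuk]

1 Spirantization: [ogedukug] → [ohezukug]
2 Final Obstruent Devoicing: [ohezukug] → [ohezukuk]
3 Final Vowel Deletion: no change — [ohezukuk]
4 Glottal Epenthesis: [ohezukuk] → [hohezukuk]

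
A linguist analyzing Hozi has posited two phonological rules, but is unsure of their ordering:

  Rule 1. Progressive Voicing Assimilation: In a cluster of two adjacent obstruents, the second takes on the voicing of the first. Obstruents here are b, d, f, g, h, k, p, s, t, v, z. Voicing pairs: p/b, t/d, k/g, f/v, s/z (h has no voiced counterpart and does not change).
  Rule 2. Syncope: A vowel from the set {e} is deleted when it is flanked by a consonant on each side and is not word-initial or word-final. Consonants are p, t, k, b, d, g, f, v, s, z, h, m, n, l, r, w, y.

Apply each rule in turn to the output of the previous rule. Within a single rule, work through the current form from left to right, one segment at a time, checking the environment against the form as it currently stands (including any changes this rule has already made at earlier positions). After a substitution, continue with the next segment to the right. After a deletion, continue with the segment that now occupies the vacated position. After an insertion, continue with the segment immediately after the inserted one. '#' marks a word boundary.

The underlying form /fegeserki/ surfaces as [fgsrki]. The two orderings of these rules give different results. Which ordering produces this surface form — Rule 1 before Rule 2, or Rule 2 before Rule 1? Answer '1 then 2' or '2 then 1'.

Order 1 then 2:
  1 Progressive Voicing Assimilation: no change — [fegeserki]
  2 Syncope: [fegeserki] → [fgsrki]
  result: [fgsrki]
Order 2 then 1:
  2 Syncope: [fegeserki] → [fgsrki]
  1 Progressive Voicing Assimilation: [fgsrki] → [fksrki]
  result: [fksrki]

1 then 2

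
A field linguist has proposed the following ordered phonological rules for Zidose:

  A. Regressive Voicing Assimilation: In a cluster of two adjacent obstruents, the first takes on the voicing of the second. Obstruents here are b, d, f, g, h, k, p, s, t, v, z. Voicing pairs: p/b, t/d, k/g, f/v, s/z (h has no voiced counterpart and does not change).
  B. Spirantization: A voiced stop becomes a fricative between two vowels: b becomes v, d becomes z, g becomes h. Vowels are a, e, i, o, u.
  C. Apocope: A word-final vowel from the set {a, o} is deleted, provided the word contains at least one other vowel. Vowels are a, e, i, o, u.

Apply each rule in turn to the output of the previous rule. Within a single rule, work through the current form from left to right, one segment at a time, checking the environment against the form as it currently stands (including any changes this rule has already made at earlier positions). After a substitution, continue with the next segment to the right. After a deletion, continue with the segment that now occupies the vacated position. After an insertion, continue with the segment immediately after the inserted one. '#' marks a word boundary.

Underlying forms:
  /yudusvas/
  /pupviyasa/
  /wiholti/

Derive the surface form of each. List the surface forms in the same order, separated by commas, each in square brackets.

/yudusvas/:
  A Regressive Voicing Assimilation: [yudusvas] → [yuduzvas]
  B Spirantization: [yuduzvas] → [yuzuzvas]
  C Apocope: no change — [yuzuzvas]
/pupviyasa/:
  A Regressive Voicing Assimilation: [pupviyasa] → [pubviyasa]
  B Spirantization: no change — [pubviyasa]
  C Apocope: [pubviyasa] → [pubviyas]
/wiholti/:
  A Regressive Voicing Assimilation: no change — [wiholti]
  B Spirantization: no change — [wiholti]
  C Apocope: no change — [wiholti]

[yuzuzvas], [pubviyas], [wiholti]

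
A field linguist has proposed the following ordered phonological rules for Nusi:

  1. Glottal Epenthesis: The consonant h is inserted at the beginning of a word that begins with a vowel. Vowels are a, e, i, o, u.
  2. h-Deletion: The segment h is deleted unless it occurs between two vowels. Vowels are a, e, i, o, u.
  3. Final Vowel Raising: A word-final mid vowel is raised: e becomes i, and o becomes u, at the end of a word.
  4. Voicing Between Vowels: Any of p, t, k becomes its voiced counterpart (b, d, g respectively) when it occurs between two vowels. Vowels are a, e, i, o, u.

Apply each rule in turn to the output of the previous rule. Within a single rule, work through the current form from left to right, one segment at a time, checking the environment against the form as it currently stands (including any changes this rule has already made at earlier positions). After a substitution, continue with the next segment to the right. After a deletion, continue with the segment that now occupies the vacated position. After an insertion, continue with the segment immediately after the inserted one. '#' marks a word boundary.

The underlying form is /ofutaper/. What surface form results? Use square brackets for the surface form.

1 Glottal Epenthesis: [ofutaper] → [hofutaper]
2 h-Deletion: [hofutaper] → [ofutaper]
3 Final Vowel Raising: no change — [ofutaper]
4 Voicing Between Vowels: [ofutaper] → [ofudaber]

[ofudaber]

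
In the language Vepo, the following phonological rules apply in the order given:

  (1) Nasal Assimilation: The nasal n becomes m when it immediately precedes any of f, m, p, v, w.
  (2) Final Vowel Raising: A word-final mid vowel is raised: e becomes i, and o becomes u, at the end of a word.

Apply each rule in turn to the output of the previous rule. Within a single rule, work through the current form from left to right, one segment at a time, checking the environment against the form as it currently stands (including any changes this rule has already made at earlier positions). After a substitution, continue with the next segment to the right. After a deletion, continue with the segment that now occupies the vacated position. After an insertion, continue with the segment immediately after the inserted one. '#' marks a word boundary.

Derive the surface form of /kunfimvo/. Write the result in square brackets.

[kumfimvu]

(1) Nasal Assimilation: [kunfimvo] → [kumfimvo]
(2) Final Vowel Raising: [kumfimvo] → [kumfimvu]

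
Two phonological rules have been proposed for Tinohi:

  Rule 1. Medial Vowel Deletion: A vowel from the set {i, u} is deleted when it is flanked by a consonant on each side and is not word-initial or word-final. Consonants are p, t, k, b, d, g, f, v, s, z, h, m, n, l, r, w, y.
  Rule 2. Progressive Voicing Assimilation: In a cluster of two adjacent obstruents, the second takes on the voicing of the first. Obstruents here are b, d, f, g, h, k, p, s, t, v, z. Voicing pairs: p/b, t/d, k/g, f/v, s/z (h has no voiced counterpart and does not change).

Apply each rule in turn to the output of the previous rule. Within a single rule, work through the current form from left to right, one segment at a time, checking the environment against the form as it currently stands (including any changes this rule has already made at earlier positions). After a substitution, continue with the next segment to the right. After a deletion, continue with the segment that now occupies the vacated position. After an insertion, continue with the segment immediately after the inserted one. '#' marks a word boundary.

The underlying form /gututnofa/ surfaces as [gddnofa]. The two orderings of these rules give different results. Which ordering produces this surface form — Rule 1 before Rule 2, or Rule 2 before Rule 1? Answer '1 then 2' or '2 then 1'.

1 then 2

Order 1 then 2:
  1 Medial Vowel Deletion: [gututnofa] → [gttnofa]
  2 Progressive Voicing Assimilation: [gttnofa] → [gddnofa]
  result: [gddnofa]
Order 2 then 1:
  2 Progressive Voicing Assimilation: no change — [gututnofa]
  1 Medial Vowel Deletion: [gututnofa] → [gttnofa]
  result: [gttnofa]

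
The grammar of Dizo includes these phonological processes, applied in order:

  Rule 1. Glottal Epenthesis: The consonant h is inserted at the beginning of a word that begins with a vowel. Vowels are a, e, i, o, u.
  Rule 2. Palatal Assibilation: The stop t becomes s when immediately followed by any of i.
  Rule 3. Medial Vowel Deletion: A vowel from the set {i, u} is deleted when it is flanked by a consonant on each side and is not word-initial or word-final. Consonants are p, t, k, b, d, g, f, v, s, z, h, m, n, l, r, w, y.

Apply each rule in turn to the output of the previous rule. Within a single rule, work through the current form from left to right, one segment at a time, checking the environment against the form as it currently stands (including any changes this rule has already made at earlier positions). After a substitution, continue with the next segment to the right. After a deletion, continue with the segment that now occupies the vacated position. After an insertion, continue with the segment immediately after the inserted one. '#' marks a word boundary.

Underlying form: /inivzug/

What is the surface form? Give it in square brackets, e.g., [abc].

Rule 1 Glottal Epenthesis: [inivzug] → [hinivzug]
Rule 2 Palatal Assibilation: no change — [hinivzug]
Rule 3 Medial Vowel Deletion: [hinivzug] → [hnvzg]

[hnvzg]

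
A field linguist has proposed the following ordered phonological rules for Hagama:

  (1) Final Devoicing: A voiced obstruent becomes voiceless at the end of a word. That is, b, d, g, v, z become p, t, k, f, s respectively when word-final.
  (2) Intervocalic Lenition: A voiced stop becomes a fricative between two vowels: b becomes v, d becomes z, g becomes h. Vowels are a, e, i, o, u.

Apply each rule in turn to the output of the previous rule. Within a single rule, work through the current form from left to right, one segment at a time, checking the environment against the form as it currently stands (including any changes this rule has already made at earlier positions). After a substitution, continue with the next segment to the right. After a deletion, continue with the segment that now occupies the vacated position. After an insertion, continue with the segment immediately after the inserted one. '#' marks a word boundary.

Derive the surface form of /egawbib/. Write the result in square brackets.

[ehawbip]

(1) Final Devoicing: [egawbib] → [egawbip]
(2) Intervocalic Lenition: [egawbip] → [ehawbip]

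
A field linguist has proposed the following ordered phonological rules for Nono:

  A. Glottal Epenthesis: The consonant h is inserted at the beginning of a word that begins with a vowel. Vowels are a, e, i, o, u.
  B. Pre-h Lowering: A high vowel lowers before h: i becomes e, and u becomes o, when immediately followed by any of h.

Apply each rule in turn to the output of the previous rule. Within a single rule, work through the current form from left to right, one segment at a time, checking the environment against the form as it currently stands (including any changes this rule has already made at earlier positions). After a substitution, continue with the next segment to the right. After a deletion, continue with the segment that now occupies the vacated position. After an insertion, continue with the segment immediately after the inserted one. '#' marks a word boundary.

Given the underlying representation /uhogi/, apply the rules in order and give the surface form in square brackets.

[hohogi]

A Glottal Epenthesis: [uhogi] → [huhogi]
B Pre-h Lowering: [huhogi] → [hohogi]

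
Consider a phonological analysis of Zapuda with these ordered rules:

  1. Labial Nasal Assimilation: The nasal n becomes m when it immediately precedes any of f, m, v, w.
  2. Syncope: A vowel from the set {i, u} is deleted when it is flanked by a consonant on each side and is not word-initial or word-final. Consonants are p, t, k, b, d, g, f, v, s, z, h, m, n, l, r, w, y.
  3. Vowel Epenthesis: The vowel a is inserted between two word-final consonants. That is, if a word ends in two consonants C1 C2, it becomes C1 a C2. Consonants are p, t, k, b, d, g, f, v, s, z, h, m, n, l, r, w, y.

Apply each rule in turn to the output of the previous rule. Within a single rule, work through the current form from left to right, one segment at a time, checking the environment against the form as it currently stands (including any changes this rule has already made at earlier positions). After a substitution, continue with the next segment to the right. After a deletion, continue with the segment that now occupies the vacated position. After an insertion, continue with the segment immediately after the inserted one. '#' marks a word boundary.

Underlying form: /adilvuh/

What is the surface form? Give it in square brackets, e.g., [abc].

1 Labial Nasal Assimilation: no change — [adilvuh]
2 Syncope: [adilvuh] → [adlvh]
3 Vowel Epenthesis: [adlvh] → [adlvah]

[adlvah]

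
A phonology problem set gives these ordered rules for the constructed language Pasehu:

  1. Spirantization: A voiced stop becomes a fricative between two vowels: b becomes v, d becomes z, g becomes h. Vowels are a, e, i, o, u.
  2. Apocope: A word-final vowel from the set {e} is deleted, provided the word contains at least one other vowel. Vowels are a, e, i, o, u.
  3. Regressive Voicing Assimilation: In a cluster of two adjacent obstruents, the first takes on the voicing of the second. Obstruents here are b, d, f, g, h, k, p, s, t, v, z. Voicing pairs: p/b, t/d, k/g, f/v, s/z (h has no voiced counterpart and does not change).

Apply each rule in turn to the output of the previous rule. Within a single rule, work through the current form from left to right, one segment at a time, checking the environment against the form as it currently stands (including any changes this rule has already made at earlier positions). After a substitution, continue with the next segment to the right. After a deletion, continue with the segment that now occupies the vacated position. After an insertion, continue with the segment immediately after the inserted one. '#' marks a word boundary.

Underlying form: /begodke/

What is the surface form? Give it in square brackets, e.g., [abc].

[behotk]

1 Spirantization: [begodke] → [behodke]
2 Apocope: [behodke] → [behodk]
3 Regressive Voicing Assimilation: [behodk] → [behotk]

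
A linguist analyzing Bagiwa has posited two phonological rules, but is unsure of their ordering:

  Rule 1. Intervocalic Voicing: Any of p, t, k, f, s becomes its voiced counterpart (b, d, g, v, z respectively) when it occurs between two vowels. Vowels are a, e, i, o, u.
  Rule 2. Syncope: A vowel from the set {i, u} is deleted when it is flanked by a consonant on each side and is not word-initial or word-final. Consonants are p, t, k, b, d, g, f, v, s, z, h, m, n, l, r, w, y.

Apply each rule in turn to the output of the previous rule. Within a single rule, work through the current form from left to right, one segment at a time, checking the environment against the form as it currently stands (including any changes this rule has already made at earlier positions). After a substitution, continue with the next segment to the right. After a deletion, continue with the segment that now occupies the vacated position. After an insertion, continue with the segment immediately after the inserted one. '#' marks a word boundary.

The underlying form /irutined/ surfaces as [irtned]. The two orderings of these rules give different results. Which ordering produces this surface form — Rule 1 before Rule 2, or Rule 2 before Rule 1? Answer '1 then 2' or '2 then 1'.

2 then 1

Order 1 then 2:
  1 Intervocalic Voicing: [irutined] → [irudined]
  2 Syncope: [irudined] → [irdned]
  result: [irdned]
Order 2 then 1:
  2 Syncope: [irutined] → [irtned]
  1 Intervocalic Voicing: no change — [irtned]
  result: [irtned]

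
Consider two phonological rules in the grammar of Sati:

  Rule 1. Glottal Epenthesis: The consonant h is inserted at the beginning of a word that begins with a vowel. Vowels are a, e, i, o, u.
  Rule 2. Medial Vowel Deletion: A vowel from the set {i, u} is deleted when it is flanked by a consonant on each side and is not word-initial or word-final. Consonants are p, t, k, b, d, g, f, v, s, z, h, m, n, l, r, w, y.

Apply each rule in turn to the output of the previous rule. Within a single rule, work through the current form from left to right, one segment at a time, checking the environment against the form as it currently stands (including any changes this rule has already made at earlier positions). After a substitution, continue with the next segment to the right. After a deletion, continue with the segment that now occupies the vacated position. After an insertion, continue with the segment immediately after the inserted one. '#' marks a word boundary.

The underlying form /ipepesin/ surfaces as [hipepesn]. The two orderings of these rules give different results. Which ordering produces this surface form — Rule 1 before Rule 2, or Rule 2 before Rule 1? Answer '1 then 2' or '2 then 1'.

2 then 1

Order 1 then 2:
  1 Glottal Epenthesis: [ipepesin] → [hipepesin]
  2 Medial Vowel Deletion: [hipepesin] → [hpepesn]
  result: [hpepesn]
Order 2 then 1:
  2 Medial Vowel Deletion: [ipepesin] → [ipepesn]
  1 Glottal Epenthesis: [ipepesn] → [hipepesn]
  result: [hipepesn]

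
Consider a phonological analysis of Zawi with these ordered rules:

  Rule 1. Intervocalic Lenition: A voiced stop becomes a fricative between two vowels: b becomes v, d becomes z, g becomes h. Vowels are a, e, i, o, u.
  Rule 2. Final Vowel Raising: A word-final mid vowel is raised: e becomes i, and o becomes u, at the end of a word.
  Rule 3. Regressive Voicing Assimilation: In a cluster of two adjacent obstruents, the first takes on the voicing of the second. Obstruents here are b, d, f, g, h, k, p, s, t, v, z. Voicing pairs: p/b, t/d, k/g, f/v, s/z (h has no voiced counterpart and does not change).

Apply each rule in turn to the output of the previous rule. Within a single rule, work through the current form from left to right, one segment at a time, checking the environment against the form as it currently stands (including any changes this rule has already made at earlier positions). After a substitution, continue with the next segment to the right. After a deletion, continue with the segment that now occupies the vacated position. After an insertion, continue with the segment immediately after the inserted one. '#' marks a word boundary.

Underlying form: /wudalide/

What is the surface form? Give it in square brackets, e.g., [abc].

Rule 1 Intervocalic Lenition: [wudalide] → [wuzalize]
Rule 2 Final Vowel Raising: [wuzalize] → [wuzalizi]
Rule 3 Regressive Voicing Assimilation: no change — [wuzalizi]

[wuzalizi]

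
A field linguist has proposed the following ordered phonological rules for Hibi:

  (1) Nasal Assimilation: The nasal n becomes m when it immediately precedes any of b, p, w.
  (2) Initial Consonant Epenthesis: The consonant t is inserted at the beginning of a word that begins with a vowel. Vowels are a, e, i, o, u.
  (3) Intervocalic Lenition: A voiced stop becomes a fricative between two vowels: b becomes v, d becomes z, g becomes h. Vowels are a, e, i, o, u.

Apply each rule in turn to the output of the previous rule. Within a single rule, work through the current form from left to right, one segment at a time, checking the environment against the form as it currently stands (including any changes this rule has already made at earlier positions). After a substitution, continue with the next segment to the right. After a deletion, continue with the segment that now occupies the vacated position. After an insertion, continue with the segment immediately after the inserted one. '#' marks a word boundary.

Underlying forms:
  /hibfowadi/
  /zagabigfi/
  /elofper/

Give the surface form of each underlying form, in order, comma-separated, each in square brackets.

[hibfowazi], [zahavigfi], [telofper]

/hibfowadi/:
  (1) Nasal Assimilation: no change — [hibfowadi]
  (2) Initial Consonant Epenthesis: no change — [hibfowadi]
  (3) Intervocalic Lenition: [hibfowadi] → [hibfowazi]
/zagabigfi/:
  (1) Nasal Assimilation: no change — [zagabigfi]
  (2) Initial Consonant Epenthesis: no change — [zagabigfi]
  (3) Intervocalic Lenition: [zagabigfi] → [zahavigfi]
/elofper/:
  (1) Nasal Assimilation: no change — [elofper]
  (2) Initial Consonant Epenthesis: [elofper] → [telofper]
  (3) Intervocalic Lenition: no change — [telofper]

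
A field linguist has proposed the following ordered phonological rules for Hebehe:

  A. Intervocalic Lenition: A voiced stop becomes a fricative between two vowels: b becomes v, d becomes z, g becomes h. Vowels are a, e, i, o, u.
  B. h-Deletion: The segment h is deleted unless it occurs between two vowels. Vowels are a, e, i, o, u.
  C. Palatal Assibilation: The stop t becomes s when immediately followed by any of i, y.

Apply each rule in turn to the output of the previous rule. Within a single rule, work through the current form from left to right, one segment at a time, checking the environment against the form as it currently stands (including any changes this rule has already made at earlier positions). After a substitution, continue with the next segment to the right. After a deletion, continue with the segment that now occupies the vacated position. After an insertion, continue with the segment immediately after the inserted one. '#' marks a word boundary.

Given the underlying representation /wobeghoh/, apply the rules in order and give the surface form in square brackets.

[wovego]

A Intervocalic Lenition: [wobeghoh] → [woveghoh]
B h-Deletion: [woveghoh] → [wovego]
C Palatal Assibilation: no change — [wovego]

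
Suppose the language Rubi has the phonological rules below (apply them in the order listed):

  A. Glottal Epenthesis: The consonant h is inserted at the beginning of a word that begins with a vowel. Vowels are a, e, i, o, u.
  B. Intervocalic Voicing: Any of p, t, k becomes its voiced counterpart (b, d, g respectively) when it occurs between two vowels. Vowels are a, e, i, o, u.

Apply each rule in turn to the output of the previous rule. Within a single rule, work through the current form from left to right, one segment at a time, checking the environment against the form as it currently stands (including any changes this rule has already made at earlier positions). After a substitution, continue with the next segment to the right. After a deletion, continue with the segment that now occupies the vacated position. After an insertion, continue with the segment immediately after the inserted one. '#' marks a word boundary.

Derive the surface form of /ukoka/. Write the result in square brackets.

[hugoga]

A Glottal Epenthesis: [ukoka] → [hukoka]
B Intervocalic Voicing: [hukoka] → [hugoga]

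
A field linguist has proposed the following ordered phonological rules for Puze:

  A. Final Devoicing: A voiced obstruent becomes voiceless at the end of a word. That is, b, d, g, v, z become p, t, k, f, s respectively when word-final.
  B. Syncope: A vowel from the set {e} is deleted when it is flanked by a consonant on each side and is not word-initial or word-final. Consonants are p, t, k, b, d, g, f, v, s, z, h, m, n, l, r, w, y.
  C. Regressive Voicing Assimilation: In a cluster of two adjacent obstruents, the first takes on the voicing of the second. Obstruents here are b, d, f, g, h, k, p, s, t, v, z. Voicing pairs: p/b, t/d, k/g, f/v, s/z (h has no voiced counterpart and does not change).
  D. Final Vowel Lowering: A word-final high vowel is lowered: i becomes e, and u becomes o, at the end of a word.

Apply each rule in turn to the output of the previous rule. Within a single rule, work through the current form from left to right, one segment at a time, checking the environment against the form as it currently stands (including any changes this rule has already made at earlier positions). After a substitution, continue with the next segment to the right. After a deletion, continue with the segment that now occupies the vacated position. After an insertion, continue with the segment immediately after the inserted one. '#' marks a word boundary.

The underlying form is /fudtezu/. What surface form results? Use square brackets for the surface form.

A Final Devoicing: no change — [fudtezu]
B Syncope: [fudtezu] → [fudtzu]
C Regressive Voicing Assimilation: [fudtzu] → [futdzu]
D Final Vowel Lowering: [futdzu] → [futdzo]

[futdzo]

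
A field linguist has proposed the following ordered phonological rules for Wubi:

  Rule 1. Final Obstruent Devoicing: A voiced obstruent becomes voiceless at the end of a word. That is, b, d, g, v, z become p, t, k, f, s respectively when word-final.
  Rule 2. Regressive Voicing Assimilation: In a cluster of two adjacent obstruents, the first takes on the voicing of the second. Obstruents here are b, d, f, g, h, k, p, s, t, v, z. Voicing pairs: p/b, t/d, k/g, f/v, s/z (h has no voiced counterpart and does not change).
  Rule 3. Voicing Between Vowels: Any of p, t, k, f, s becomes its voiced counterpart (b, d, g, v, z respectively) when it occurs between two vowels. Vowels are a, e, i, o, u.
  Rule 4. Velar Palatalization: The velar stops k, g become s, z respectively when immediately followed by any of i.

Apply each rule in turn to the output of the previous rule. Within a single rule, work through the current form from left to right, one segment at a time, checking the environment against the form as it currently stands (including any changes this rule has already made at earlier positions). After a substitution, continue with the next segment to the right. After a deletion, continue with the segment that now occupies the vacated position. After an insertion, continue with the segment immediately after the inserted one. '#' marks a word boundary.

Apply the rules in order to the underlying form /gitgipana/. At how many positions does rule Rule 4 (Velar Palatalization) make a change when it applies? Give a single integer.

2

Rule 1 Final Obstruent Devoicing: no change — [gitgipana]
Rule 2 Regressive Voicing Assimilation: [gitgipana] → [gidgipana]
Rule 3 Voicing Between Vowels: [gidgipana] → [gidgibana]
Rule 4 Velar Palatalization: [gidgibana] → [zidzibana]
Rule Rule 4 changed 2 position(s).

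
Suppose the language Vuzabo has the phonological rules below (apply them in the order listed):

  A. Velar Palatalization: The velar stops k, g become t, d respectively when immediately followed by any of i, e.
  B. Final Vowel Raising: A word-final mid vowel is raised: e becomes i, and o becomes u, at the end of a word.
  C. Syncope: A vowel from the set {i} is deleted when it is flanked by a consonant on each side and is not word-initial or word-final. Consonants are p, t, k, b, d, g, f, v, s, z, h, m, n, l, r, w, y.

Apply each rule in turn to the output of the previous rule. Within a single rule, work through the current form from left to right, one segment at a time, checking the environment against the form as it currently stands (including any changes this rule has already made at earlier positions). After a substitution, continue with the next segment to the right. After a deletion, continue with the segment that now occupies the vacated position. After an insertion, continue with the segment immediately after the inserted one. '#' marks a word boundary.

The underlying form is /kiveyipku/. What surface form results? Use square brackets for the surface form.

[tveypku]

A Velar Palatalization: [kiveyipku] → [tiveyipku]
B Final Vowel Raising: no change — [tiveyipku]
C Syncope: [tiveyipku] → [tveypku]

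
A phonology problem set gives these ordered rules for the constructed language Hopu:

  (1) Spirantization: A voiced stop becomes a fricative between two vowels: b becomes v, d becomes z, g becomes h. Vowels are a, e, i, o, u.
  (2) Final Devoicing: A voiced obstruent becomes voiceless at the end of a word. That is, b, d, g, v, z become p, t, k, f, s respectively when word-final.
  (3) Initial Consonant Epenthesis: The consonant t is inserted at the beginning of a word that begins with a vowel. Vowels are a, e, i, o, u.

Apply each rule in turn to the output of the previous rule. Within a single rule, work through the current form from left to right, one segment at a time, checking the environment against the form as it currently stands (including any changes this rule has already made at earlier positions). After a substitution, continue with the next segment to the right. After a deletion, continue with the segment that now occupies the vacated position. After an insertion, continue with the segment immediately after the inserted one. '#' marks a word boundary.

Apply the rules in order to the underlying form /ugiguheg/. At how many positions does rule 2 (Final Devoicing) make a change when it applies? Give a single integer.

(1) Spirantization: [ugiguheg] → [uhihuheg]
(2) Final Devoicing: [uhihuheg] → [uhihuhek]
(3) Initial Consonant Epenthesis: [uhihuhek] → [tuhihuhek]
Rule 2 changed 1 position(s).

1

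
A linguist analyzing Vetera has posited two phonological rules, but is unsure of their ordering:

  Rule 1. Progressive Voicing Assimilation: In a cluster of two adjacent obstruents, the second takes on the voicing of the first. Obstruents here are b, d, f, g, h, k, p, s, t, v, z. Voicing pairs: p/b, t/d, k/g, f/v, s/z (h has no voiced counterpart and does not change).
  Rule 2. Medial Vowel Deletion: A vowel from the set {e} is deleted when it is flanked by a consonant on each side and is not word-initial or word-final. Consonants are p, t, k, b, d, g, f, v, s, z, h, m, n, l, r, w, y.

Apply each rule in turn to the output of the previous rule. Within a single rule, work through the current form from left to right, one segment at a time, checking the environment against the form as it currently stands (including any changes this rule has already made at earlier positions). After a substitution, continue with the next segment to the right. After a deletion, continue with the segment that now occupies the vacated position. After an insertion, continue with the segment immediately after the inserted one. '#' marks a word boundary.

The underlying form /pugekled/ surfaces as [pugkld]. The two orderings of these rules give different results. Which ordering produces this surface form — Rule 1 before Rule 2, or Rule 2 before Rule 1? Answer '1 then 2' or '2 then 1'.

1 then 2

Order 1 then 2:
  1 Progressive Voicing Assimilation: no change — [pugekled]
  2 Medial Vowel Deletion: [pugekled] → [pugkld]
  result: [pugkld]
Order 2 then 1:
  2 Medial Vowel Deletion: [pugekled] → [pugkld]
  1 Progressive Voicing Assimilation: [pugkld] → [puggld]
  result: [puggld]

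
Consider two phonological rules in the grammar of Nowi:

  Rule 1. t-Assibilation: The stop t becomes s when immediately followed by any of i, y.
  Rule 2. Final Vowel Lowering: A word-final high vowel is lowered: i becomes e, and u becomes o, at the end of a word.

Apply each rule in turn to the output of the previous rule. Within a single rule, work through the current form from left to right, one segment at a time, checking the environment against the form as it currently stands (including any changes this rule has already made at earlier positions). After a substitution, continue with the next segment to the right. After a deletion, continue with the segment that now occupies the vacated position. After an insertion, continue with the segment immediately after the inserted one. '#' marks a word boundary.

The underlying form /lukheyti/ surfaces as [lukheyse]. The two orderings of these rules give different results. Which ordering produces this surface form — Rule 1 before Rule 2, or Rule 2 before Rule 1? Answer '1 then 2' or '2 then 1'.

Order 1 then 2:
  1 t-Assibilation: [lukheyti] → [lukheysi]
  2 Final Vowel Lowering: [lukheysi] → [lukheyse]
  result: [lukheyse]
Order 2 then 1:
  2 Final Vowel Lowering: [lukheyti] → [lukheyte]
  1 t-Assibilation: no change — [lukheyte]
  result: [lukheyte]

1 then 2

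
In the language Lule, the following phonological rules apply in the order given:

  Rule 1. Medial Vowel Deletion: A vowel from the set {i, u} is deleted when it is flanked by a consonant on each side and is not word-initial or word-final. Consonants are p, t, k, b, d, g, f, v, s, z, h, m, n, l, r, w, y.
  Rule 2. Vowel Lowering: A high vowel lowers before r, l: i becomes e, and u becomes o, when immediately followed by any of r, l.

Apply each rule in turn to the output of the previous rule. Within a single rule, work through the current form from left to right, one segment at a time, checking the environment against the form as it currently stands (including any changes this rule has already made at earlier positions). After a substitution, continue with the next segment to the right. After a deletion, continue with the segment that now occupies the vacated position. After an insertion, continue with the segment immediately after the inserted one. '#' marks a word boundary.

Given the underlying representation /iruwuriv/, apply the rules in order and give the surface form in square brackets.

[erwrv]

Rule 1 Medial Vowel Deletion: [iruwuriv] → [irwrv]
Rule 2 Vowel Lowering: [irwrv] → [erwrv]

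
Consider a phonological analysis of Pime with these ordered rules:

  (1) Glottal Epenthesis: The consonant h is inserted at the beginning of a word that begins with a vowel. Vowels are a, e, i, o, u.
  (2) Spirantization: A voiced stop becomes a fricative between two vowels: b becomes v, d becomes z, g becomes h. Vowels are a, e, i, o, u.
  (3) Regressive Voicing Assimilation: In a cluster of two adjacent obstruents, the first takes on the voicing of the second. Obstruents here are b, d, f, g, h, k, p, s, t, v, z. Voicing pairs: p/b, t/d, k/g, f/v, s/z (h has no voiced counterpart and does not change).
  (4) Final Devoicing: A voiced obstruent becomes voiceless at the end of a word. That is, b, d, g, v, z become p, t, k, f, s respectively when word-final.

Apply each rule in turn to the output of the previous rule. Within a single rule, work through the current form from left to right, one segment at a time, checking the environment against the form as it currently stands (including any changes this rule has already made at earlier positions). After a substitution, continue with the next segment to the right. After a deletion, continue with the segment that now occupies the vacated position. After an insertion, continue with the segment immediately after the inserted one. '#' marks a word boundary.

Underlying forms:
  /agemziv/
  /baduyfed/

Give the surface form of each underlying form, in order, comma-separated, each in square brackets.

/agemziv/:
  (1) Glottal Epenthesis: [agemziv] → [hagemziv]
  (2) Spirantization: [hagemziv] → [hahemziv]
  (3) Regressive Voicing Assimilation: no change — [hahemziv]
  (4) Final Devoicing: [hahemziv] → [hahemzif]
/baduyfed/:
  (1) Glottal Epenthesis: no change — [baduyfed]
  (2) Spirantization: [baduyfed] → [bazuyfed]
  (3) Regressive Voicing Assimilation: no change — [bazuyfed]
  (4) Final Devoicing: [bazuyfed] → [bazuyfet]

[hahemzif], [bazuyfet]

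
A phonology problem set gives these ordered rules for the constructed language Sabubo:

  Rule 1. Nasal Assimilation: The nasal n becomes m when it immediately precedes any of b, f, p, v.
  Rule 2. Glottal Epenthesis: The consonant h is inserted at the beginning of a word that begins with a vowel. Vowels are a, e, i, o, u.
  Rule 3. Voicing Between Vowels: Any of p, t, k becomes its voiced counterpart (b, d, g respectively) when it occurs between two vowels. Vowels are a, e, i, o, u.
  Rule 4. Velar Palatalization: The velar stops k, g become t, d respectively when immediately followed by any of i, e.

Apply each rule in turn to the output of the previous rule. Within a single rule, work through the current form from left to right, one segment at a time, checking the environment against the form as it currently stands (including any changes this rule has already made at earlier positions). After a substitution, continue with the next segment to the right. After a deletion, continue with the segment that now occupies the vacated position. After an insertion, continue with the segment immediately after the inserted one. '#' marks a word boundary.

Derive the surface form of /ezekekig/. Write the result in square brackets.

Rule 1 Nasal Assimilation: no change — [ezekekig]
Rule 2 Glottal Epenthesis: [ezekekig] → [hezekekig]
Rule 3 Voicing Between Vowels: [hezekekig] → [hezegegig]
Rule 4 Velar Palatalization: [hezegegig] → [hezededig]

[hezededig]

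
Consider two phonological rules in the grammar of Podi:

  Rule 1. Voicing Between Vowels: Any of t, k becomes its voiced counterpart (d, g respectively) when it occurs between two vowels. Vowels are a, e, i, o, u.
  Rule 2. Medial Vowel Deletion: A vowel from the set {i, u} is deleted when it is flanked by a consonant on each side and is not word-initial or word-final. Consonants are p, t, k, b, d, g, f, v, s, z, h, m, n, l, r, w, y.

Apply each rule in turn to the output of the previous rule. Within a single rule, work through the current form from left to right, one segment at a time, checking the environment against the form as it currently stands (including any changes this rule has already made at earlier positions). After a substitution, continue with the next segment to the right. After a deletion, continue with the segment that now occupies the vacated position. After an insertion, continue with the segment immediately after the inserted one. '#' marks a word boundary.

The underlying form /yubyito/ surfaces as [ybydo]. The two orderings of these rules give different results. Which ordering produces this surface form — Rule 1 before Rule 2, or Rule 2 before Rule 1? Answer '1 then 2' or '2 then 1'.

Order 1 then 2:
  1 Voicing Between Vowels: [yubyito] → [yubyido]
  2 Medial Vowel Deletion: [yubyido] → [ybydo]
  result: [ybydo]
Order 2 then 1:
  2 Medial Vowel Deletion: [yubyito] → [ybyto]
  1 Voicing Between Vowels: no change — [ybyto]
  result: [ybyto]

1 then 2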